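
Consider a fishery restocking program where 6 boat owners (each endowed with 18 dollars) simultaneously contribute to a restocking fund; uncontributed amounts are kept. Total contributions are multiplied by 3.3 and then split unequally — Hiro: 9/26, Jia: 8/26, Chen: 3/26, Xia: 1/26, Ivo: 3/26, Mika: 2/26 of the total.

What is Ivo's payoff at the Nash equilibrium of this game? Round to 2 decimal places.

A player with share s gets back 3.3·s per unit contributed, so full contribution is dominant for anyone with s > 1/3.3 = 0.3030 and zero contribution is dominant for anyone below.
The shares above 0.3030 belong to Hiro and Jia, contributing 18 each; the remaining 4 contribute 0. Total contributed: 36.
Ivo keeps 18 and receives 3.3 × 36 × 3/26 = 13.71 from the restocking fund, for a payoff of 31.71.

31.71 dollars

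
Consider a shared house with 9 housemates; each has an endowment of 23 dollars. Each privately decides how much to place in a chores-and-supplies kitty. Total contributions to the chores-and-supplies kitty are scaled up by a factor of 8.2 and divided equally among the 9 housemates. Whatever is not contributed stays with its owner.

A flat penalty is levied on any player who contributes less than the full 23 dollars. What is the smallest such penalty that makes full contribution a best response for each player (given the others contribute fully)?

Given the others contribute fully, the best deviation is to contribute 0 (any partial contribution still incurs the fine and gives up units whose private return 0.9111 is below 1).
Deviating from 23 to 0 saves 23 dollars but forfeits the deviator's share of the drop in the chores-and-supplies kitty: 8.2/9 × 23 = 20.96.
So the deviation gain is 23 − 20.96 = 2.04, and the fine must be at least 2.04 dollars to wipe it out.

2.04 dollars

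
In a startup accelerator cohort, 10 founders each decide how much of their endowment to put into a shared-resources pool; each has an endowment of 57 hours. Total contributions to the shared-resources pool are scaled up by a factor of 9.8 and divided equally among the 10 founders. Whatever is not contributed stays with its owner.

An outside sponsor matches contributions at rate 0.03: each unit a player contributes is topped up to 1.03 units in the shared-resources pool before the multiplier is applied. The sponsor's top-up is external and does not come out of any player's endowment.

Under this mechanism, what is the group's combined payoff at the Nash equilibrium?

With the mechanism, a contributed unit returns 9.8 × 1.03 / 10 = 1.0094 per unit of net cost to the contributor — now above 1 — so contributing fully is weakly dominant for every player.
At the Nash equilibrium everyone contributes 57. Group total payoff = 9.8 × 1.03 × 570 = 5753.58.

5753.58 hours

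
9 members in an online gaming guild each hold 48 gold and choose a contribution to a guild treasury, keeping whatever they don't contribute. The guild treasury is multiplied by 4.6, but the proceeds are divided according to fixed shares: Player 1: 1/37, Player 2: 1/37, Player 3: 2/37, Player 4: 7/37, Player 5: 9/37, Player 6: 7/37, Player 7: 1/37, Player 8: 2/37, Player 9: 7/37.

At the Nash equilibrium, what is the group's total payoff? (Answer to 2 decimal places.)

604.80 gold

For player j, contributing a unit is worthwhile iff 4.6 × (j's share) ≥ 1, i.e. iff j's share is at least 0.2174.
Player 5 alone (share 9/37) is above the threshold, contributing 48; the remaining 8 contribute 0. Total contributed: 48.
The guild treasury pays out 4.6 × 48 = 220.80 in total (split across the unequal shares, but the aggregate is all that matters for the group sum).
The 8 free-riders keep 48 each, adding 384. Group total = 384 + 220.80 = 604.80.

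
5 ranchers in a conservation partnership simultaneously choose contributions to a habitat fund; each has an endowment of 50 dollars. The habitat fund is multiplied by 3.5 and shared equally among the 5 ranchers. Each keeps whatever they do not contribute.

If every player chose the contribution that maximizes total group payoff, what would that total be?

875.00 dollars

Each contributed unit returns 3.500 to the group as a whole (0.7000 to each of 5 players), which exceeds 1, so the social optimum is full contribution: group total = 3.500 × 250 = 875.00.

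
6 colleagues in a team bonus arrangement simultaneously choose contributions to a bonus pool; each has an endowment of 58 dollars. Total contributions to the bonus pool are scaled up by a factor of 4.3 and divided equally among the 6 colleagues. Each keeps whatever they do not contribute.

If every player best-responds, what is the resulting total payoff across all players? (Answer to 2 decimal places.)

Each contributed unit returns 4.3/6 = 0.7167 to its contributor — below 1 — so contributing 0 is dominant for every player. At the Nash equilibrium everyone keeps their 58, and the group total is 6 × 58 = 348.

348.00 dollars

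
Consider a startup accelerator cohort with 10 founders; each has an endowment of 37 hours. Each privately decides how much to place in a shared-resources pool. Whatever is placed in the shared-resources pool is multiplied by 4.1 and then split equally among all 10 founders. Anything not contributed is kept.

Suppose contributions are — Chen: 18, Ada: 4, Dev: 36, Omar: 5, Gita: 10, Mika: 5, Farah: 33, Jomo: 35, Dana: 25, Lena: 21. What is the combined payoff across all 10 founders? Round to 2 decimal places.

965.20 hours

Total contributed: 18 + 4 + 36 + 5 + 10 + 5 + 33 + 35 + 25 + 21 = 192; total kept: 10 × 37 − 192 = 178.
The shared-resources pool pays out 4.1 × 192 = 787.20 in aggregate.
Group total = 178 + 787.20 = 965.20.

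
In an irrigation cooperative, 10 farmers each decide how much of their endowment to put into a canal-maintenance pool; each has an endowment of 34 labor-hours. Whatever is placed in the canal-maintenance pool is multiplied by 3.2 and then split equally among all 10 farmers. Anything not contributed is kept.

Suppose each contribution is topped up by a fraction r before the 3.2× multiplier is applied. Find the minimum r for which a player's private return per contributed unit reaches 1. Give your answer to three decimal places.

2.125

With matching at rate r, one contributed unit becomes (1 + r) in the canal-maintenance pool and returns 3.2 × (1 + r) / 10 to the contributor.
Setting this equal to 1: 1 + r = 10/3.2 = 3.1250.
So the minimum matching rate is r = 3.1250 − 1 = 2.125.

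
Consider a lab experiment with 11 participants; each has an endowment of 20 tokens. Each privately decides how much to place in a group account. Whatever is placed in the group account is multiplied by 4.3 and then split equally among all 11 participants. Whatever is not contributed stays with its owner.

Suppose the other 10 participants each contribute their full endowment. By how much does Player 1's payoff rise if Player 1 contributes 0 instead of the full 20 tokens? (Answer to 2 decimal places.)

12.18 tokens

Switching from a contribution of 20 to 0 lets Player 1 keep an extra 20 tokens, but lowers the group account by 20, which costs Player 1 their own share of that drop: 4.3/11 × 20 = 7.82.
Net gain = 20 − 7.82 = 12.18. The private return per contributed unit (0.3909) is below 1, so free-riding is indeed the best response regardless of what the others do.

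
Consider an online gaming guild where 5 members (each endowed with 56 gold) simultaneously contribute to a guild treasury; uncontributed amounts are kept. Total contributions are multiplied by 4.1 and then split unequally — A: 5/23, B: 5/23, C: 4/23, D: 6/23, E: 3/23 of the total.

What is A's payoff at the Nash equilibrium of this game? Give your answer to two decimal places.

A player with share s gets back 4.1·s per unit contributed, so full contribution is dominant for anyone with s > 1/4.1 = 0.2439 and zero contribution is dominant for anyone below.
Only D (6/23) clears that bar, contributing 56; the remaining 4 contribute 0. Total contributed: 56.
A keeps 56 and receives 4.1 × 56 × 5/23 = 49.91 from the guild treasury, for a payoff of 105.91.

105.91 gold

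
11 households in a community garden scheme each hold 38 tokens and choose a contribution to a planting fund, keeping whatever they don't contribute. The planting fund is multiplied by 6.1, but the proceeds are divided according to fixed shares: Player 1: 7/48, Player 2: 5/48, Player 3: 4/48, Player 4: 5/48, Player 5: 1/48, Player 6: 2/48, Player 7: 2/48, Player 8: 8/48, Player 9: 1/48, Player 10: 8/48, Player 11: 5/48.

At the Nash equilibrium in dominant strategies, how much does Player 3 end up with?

76.63 tokens

Player j's private return per contributed unit is 6.1 × (j's share). Contributing is weakly dominant for j when that share is at least 1/6.1 = 0.1639, and contributing 0 is dominant otherwise.
Player 8 and Player 10 are above the threshold, contributing 38 each; the remaining 9 contribute 0. Total contributed: 76.
Player 3 keeps 38 and receives 6.1 × 76 × 4/48 = 38.63 from the planting fund, for a payoff of 76.63.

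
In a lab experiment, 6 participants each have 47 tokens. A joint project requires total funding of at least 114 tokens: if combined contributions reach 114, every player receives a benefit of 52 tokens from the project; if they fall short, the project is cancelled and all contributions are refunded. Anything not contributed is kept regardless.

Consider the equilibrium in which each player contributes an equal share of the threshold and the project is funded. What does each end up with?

80 tokens

Equal share of the threshold: 114/6 = 19.
At this profile no one gains by cutting their contribution: any cut drops the total below 114, the project is cancelled, contributions are refunded, and the deviator ends with 47, which is less than 47 − 19 + 52 = 80. Contributing more than 19 just wastes the excess. So contributing exactly 19 is a best response.
Each player's payoff: 47 − 19 + 52 = 80.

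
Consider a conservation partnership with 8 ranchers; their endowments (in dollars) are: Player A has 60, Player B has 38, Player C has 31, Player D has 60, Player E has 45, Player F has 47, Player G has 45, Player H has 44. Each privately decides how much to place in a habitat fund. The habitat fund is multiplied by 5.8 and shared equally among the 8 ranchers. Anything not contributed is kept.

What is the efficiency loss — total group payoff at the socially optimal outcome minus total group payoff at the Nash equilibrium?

1776.00 dollars

The private return per contributed unit is 5.8/8 = 0.7250 < 1 for every player regardless of endowment, so the Nash equilibrium is zero contribution and the group total is Σ E_j = 60 + 38 + 31 + 60 + 45 + 47 + 45 + 44 = 370.
Each contributed unit returns 5.800 to the group, so the social optimum is full contribution by everyone: group total = 5.800 × 370 = 2146.00.
Efficiency loss = (5.800 − 1) × 370 = 1776.00.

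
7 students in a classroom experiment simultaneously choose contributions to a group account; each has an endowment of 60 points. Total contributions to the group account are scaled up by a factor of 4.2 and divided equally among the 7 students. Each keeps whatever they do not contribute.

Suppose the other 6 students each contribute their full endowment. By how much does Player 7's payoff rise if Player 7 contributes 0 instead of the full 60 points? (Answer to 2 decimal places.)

24.00 points

Switching from a contribution of 60 to 0 lets Player 7 keep an extra 60 points, but lowers the group account by 60, which costs Player 7 their own share of that drop: 4.2/7 × 60 = 36.00.
Net gain = 60 − 36.00 = 24.00. The private return per contributed unit (0.6000) is below 1, so free-riding is indeed the best response regardless of what the others do.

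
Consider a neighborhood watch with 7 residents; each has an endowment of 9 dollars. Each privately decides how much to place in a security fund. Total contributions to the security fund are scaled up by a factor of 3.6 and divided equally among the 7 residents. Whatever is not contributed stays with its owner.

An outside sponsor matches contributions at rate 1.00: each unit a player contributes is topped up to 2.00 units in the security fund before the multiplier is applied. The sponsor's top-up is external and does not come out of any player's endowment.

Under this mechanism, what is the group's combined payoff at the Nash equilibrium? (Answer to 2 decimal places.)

Under the mechanism each unit contributed yields 3.6 × 2.00 / 7 = 1.0286 back to its contributor per unit of net cost, which exceeds 1, making full contribution the dominant choice for everyone.
So the Nash equilibrium is full contribution by all 7; the group earns 3.6 × 2.00 × 63 = 453.60.

453.60 dollars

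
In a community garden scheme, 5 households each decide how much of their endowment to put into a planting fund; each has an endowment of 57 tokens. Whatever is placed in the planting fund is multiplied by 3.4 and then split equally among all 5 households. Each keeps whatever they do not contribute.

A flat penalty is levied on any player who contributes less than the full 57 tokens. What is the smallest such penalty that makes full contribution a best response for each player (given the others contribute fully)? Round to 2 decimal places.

18.24 tokens

Given the others contribute fully, the best deviation is to contribute 0 (any partial contribution still incurs the fine and gives up units whose private return 0.6800 is below 1).
Deviating from 57 to 0 saves 57 tokens but forfeits the deviator's share of the drop in the planting fund: 3.4/5 × 57 = 38.76.
So the deviation gain is 57 − 38.76 = 18.24, and the fine must be at least 18.24 tokens to wipe it out.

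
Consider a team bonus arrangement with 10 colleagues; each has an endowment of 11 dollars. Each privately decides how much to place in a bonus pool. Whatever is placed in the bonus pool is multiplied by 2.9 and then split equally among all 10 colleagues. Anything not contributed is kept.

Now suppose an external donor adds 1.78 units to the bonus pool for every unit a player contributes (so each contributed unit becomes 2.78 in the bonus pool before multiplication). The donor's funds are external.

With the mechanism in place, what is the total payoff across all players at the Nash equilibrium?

With the mechanism, a contributed unit returns 2.9 × 2.78 / 10 = 0.8062 per unit of net cost — still below 1 — so contributing 0 remains dominant for every player.
At the Nash equilibrium no one contributes; group total payoff = 10 × 11 = 110.

110.00 dollars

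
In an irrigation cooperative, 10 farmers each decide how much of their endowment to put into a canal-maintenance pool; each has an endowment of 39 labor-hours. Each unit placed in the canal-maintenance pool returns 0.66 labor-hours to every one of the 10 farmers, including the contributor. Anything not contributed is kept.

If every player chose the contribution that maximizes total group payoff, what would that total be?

2574.00 labor-hours

Each contributed unit returns 6.600 to the group as a whole (0.66 to each of 10 players), which exceeds 1, so the social optimum is full contribution: group total = 6.600 × 390 = 2574.00.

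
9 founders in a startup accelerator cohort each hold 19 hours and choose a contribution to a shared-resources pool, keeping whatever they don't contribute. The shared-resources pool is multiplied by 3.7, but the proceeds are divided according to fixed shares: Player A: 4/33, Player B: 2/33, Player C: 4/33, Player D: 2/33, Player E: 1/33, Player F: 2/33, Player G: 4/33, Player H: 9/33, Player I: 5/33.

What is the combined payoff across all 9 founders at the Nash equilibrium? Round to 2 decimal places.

222.30 hours

For player j, contributing a unit is worthwhile iff 3.7 × (j's share) ≥ 1, i.e. iff j's share is at least 0.2703.
The only share above 0.2703 is Player H's 9/33, contributing 19; the remaining 8 contribute 0. Total contributed: 19.
The shared-resources pool pays out 3.7 × 19 = 70.30 in total (split across the unequal shares, but the aggregate is all that matters for the group sum).
The 8 free-riders keep 19 each, adding 152. Group total = 152 + 70.30 = 222.30.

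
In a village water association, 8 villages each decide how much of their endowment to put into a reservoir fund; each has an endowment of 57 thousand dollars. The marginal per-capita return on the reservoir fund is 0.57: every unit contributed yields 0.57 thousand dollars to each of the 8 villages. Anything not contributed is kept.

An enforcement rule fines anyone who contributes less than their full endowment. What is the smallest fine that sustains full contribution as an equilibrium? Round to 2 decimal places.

Given the others contribute fully, the best deviation is to contribute 0 (any partial contribution still incurs the fine and gives up units whose private return 0.57 is below 1).
Deviating from 57 to 0 saves 57 thousand dollars but forfeits the deviator's share of the drop in the reservoir fund: 0.57 × 57 = 32.49.
So the deviation gain is 57 − 32.49 = 24.51, and the fine must be at least 24.51 thousand dollars to wipe it out.

24.51 thousand dollars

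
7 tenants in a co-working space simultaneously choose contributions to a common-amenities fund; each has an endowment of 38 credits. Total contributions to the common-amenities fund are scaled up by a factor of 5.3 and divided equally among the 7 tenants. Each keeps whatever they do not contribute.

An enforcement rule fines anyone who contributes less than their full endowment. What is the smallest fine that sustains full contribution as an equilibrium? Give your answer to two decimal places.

Given the others contribute fully, the best deviation is to contribute 0 (any partial contribution still incurs the fine and gives up units whose private return 0.7571 is below 1).
Deviating from 38 to 0 saves 38 credits but forfeits the deviator's share of the drop in the common-amenities fund: 5.3/7 × 38 = 28.77.
So the deviation gain is 38 − 28.77 = 9.23, and the fine must be at least 9.23 credits to wipe it out.

9.23 credits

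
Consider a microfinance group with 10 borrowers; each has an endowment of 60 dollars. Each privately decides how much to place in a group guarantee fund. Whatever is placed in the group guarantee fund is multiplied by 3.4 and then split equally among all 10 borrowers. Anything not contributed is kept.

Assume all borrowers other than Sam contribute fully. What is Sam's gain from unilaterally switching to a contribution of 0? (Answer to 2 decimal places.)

Switching from a contribution of 60 to 0 lets Sam keep an extra 60 dollars, but lowers the group guarantee fund by 60, which costs Sam their own share of that drop: 3.4/10 × 60 = 20.40.
Net gain = 60 − 20.40 = 39.60. The private return per contributed unit (0.3400) is below 1, so free-riding is indeed the best response regardless of what the others do.

39.60 dollars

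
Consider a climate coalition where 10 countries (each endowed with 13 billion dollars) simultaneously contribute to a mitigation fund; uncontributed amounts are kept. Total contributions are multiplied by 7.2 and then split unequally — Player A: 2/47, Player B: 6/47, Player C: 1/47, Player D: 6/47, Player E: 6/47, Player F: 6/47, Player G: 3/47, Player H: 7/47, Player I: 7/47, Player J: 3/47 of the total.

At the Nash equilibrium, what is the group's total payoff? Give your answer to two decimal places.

291.20 billion dollars

For player j, contributing a unit is worthwhile iff 7.2 × (j's share) ≥ 1, i.e. iff j's share is at least 0.1389.
Player H and Player I clear that bar, contributing 13 each; the remaining 8 contribute 0. Total contributed: 26.
The mitigation fund pays out 7.2 × 26 = 187.20 in total (split across the unequal shares, but the aggregate is all that matters for the group sum).
The 8 free-riders keep 13 each, adding 104. Group total = 104 + 187.20 = 291.20.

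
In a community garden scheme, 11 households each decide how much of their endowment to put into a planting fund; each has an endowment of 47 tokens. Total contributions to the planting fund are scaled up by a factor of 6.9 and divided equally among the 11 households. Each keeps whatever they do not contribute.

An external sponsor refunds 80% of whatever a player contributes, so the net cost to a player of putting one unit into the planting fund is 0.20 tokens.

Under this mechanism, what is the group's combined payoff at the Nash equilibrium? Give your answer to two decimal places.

3980.90 tokens

With the mechanism, a contributed unit returns (6.9/11) / 0.20 = 3.1364 per unit of net cost to the contributor — now above 1 — so contributing fully is weakly dominant for every player.
At the Nash equilibrium everyone contributes 47. Group total payoff = 11 × (47 × 0.80 + 6.9 × 47) = 3980.90.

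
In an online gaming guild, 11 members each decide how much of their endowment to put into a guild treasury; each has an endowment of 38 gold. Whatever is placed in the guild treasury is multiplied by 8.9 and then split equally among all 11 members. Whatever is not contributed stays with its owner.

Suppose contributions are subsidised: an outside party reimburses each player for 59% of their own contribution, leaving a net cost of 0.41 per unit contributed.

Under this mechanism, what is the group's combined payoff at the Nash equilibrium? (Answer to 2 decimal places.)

With the mechanism, a contributed unit returns (8.9/11) / 0.41 = 1.9734 per unit of net cost to the contributor — now above 1 — so contributing fully is weakly dominant for every player.
So the Nash equilibrium is full contribution by all 11; the group earns 11 × (38 × 0.59 + 8.9 × 38) = 3966.82.

3966.82 gold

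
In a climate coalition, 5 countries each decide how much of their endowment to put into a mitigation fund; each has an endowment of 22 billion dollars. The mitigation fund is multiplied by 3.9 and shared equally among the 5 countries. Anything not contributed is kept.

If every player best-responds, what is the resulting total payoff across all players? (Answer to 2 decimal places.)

110.00 billion dollars

Each contributed unit returns 3.9/5 = 0.7800 to its contributor — below 1 — so contributing 0 is dominant for every player. At the Nash equilibrium everyone keeps their 22, and the group total is 5 × 22 = 110.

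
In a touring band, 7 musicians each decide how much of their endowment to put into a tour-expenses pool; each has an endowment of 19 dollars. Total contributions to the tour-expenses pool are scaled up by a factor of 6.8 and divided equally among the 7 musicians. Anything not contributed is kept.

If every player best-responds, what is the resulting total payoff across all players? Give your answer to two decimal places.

133.00 dollars

Each contributed unit returns 6.8/7 = 0.9714 to its contributor — below 1 — so contributing 0 is dominant for every player. At the Nash equilibrium everyone keeps their 19, and the group total is 7 × 19 = 133.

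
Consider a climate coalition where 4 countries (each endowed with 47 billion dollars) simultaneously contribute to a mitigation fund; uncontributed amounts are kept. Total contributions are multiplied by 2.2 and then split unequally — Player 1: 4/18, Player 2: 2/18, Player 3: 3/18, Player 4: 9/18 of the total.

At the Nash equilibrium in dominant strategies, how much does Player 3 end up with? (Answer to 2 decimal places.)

For player j, contributing a unit is worthwhile iff 2.2 × (j's share) ≥ 1, i.e. iff j's share is at least 0.4545.
Only Player 4 (9/18) clears that bar, contributing 47; the remaining 3 contribute 0. Total contributed: 47.
Player 3 keeps 47 and receives 2.2 × 47 × 3/18 = 17.23 from the mitigation fund, for a payoff of 64.23.

64.23 billion dollars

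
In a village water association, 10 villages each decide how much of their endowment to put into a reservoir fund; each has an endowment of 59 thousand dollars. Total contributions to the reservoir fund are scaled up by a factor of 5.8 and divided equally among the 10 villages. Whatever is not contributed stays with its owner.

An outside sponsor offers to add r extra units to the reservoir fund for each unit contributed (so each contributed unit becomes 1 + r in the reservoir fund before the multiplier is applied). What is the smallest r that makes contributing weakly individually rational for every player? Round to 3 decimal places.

With matching at rate r, one contributed unit becomes (1 + r) in the reservoir fund and returns 5.8 × (1 + r) / 10 to the contributor.
Setting this equal to 1: 1 + r = 10/5.8 = 1.7241.
So the minimum matching rate is r = 1.7241 − 1 = 0.724.

0.724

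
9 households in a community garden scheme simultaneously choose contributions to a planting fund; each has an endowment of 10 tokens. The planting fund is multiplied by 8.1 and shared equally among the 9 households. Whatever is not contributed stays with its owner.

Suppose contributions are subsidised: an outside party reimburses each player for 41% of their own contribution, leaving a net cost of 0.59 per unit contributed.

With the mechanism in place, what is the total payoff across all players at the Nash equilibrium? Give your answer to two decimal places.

Under the mechanism each unit contributed yields (8.1/9) / 0.59 = 1.5254 back to its contributor per unit of net cost, which exceeds 1, making full contribution the dominant choice for everyone.
So the Nash equilibrium is full contribution by all 9; the group earns 9 × (10 × 0.41 + 8.1 × 10) = 765.90.

765.90 tokens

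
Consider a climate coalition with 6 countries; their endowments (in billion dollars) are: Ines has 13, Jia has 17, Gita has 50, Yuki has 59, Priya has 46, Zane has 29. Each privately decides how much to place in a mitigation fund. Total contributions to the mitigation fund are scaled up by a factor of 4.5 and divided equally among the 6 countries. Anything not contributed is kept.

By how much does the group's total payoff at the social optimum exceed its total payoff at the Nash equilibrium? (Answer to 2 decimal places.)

749.00 billion dollars

The private return per contributed unit is 4.5/6 = 0.7500 < 1 for every player regardless of endowment, so the Nash equilibrium is zero contribution and the group total is Σ E_j = 13 + 17 + 50 + 59 + 46 + 29 = 214.
Each contributed unit returns 4.500 to the group, so the social optimum is full contribution by everyone: group total = 4.500 × 214 = 963.00.
Efficiency loss = (4.500 − 1) × 214 = 749.00.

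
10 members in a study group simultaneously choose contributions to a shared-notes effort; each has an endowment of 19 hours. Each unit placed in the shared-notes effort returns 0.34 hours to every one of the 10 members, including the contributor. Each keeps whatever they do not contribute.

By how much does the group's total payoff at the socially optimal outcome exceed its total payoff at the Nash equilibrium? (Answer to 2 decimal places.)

The private return per contributed unit is 0.34 < 1, so contributing 0 is dominant for every player. At the Nash equilibrium everyone keeps their 19, and the group total is 10 × 19 = 190.
Each contributed unit returns 3.400 to the group as a whole (0.34 to each of 10 players), which exceeds 1, so the social optimum is full contribution: group total = 3.400 × 190 = 646.00.
Efficiency loss = 646.00 − 190 = 456.00.

456.00 hours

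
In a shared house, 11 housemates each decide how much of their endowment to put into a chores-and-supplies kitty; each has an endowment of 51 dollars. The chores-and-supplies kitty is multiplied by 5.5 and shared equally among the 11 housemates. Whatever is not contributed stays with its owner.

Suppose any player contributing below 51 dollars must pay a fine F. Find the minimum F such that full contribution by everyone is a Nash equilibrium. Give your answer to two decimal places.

Given the others contribute fully, the best deviation is to contribute 0 (any partial contribution still incurs the fine and gives up units whose private return 0.5000 is below 1).
Deviating from 51 to 0 saves 51 dollars but forfeits the deviator's share of the drop in the chores-and-supplies kitty: 5.5/11 × 51 = 25.50.
So the deviation gain is 51 − 25.50 = 25.50, and the fine must be at least 25.50 dollars to wipe it out.

25.50 dollars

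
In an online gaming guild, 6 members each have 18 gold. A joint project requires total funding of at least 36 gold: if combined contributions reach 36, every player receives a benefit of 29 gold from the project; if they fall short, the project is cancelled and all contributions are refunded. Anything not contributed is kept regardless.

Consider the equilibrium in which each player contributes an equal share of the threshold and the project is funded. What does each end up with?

Equal share of the threshold: 36/6 = 6.
At this profile no one gains by cutting their contribution: any cut drops the total below 36, the project is cancelled, contributions are refunded, and the deviator ends with 18, which is less than 18 − 6 + 29 = 41. Contributing more than 6 just wastes the excess. So contributing exactly 6 is a best response.
Each player's payoff: 18 − 6 + 29 = 41.

41 gold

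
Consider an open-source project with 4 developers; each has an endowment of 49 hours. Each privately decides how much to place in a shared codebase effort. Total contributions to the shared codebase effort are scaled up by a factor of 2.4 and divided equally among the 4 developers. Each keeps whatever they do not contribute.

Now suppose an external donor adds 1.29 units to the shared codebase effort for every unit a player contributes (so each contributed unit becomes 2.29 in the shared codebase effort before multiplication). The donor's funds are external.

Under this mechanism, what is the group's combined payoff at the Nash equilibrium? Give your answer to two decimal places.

1077.22 hours

Under the mechanism each unit contributed yields 2.4 × 2.29 / 4 = 1.3740 back to its contributor per unit of net cost, which exceeds 1, making full contribution the dominant choice for everyone.
So the Nash equilibrium is full contribution by all 4; the group earns 2.4 × 2.29 × 196 = 1077.22.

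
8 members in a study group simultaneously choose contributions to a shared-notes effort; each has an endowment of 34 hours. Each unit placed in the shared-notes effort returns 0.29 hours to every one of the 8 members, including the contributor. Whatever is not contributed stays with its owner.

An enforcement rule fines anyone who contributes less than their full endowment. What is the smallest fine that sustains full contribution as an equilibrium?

24.14 hours

Given the others contribute fully, the best deviation is to contribute 0 (any partial contribution still incurs the fine and gives up units whose private return 0.29 is below 1).
Deviating from 34 to 0 saves 34 hours but forfeits the deviator's share of the drop in the shared-notes effort: 0.29 × 34 = 9.86.
So the deviation gain is 34 − 9.86 = 24.14, and the fine must be at least 24.14 hours to wipe it out.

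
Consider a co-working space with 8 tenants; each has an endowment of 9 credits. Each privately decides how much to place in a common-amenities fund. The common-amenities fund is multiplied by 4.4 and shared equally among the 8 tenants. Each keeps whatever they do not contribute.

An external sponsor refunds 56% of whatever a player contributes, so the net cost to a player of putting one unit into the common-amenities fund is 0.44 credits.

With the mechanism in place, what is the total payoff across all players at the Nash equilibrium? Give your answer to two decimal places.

357.12 credits

With the mechanism, a contributed unit returns (4.4/8) / 0.44 = 1.2500 per unit of net cost to the contributor — now above 1 — so contributing fully is weakly dominant for every player.
So the Nash equilibrium is full contribution by all 8; the group earns 8 × (9 × 0.56 + 4.4 × 9) = 357.12.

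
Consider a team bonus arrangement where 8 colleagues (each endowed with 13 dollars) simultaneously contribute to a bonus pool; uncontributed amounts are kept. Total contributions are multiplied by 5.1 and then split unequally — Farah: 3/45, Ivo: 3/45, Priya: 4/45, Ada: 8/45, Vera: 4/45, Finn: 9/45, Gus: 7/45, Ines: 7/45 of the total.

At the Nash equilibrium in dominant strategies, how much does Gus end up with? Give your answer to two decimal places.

For player j, contributing a unit is worthwhile iff 5.1 × (j's share) ≥ 1, i.e. iff j's share is at least 0.1961.
The only share above 0.1961 is Finn's 9/45, contributing 13; the remaining 7 contribute 0. Total contributed: 13.
Gus keeps 13 and receives 5.1 × 13 × 7/45 = 10.31 from the bonus pool, for a payoff of 23.31.

23.31 dollars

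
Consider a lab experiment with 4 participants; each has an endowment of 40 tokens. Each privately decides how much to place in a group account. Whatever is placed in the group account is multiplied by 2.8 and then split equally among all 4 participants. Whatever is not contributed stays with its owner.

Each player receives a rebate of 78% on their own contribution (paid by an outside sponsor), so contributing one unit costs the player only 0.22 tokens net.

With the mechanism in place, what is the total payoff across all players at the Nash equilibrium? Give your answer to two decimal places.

The effective private return per unit is now (2.8/4) / 0.22 = 3.1818 > 1, so every player's dominant strategy flips to full contribution.
So the Nash equilibrium is full contribution by all 4; the group earns 4 × (40 × 0.78 + 2.8 × 40) = 572.80.

572.80 tokens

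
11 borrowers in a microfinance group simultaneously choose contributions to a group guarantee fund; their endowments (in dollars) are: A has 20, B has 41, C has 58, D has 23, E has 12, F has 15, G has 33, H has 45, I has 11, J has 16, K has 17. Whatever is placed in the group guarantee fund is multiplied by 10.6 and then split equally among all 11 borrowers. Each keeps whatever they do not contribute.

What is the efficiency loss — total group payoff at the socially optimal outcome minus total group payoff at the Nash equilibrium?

The private return per contributed unit is 10.6/11 = 0.9636 < 1 for every player regardless of endowment, so the Nash equilibrium is zero contribution and the group total is Σ E_j = 20 + 41 + 58 + 23 + 12 + 15 + 33 + 45 + 11 + 16 + 17 = 291.
Each contributed unit returns 10.600 to the group, so the social optimum is full contribution by everyone: group total = 10.600 × 291 = 3084.60.
Efficiency loss = (10.600 − 1) × 291 = 2793.60.

2793.60 dollars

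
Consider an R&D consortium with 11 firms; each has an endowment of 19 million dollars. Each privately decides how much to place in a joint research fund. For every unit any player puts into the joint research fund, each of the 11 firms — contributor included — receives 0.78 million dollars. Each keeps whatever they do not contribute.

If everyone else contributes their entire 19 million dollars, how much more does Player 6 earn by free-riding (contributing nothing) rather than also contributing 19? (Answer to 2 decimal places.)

4.18 million dollars

Switching from a contribution of 19 to 0 lets Player 6 keep an extra 19 million dollars, but lowers the joint research fund by 19, which costs Player 6 their own share of that drop: 0.78 × 19 = 14.82.
Net gain = 19 − 14.82 = 4.18. The private return per contributed unit (0.78) is below 1, so free-riding is indeed the best response regardless of what the others do.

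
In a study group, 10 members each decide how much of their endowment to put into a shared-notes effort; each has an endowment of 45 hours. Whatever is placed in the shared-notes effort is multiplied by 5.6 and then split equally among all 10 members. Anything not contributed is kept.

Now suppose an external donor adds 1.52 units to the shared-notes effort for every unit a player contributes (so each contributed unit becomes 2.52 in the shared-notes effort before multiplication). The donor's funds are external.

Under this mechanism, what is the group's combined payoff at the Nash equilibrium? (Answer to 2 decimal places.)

6350.40 hours

Under the mechanism each unit contributed yields 5.6 × 2.52 / 10 = 1.4112 back to its contributor per unit of net cost, which exceeds 1, making full contribution the dominant choice for everyone.
At the Nash equilibrium everyone contributes 45. Group total payoff = 5.6 × 2.52 × 450 = 6350.40.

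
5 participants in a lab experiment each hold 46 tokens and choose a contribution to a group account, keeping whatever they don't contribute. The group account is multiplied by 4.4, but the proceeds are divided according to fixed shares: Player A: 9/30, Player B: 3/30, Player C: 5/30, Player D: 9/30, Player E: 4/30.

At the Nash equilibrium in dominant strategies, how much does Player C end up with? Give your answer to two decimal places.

113.47 tokens

A player with share s gets back 4.4·s per unit contributed, so full contribution is dominant for anyone with s > 1/4.4 = 0.2273 and zero contribution is dominant for anyone below.
Player A and Player D are above the threshold, contributing 46 each; the remaining 3 contribute 0. Total contributed: 92.
Player C keeps 46 and receives 4.4 × 92 × 5/30 = 67.47 from the group account, for a payoff of 113.47.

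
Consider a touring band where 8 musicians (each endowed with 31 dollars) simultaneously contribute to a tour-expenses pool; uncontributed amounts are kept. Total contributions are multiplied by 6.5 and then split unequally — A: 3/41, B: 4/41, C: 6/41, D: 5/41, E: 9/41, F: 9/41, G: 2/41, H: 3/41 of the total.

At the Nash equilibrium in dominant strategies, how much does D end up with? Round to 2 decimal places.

For player j, contributing a unit is worthwhile iff 6.5 × (j's share) ≥ 1, i.e. iff j's share is at least 0.1538.
The shares above 0.1538 belong to E and F, contributing 31 each; the remaining 6 contribute 0. Total contributed: 62.
D keeps 31 and receives 6.5 × 62 × 5/41 = 49.15 from the tour-expenses pool, for a payoff of 80.15.

80.15 dollars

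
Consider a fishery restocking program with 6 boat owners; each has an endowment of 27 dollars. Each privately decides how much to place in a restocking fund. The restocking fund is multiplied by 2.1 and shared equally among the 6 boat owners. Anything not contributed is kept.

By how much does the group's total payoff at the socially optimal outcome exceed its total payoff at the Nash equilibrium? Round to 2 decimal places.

Each contributed unit returns 2.1/6 = 0.3500 to its contributor — below 1 — so contributing 0 is dominant for every player. At the Nash equilibrium everyone keeps their 27, and the group total is 6 × 27 = 162.
Each contributed unit returns 2.100 to the group as a whole (0.3500 to each of 6 players), which exceeds 1, so the social optimum is full contribution: group total = 2.100 × 162 = 340.20.
Efficiency loss = 340.20 − 162 = 178.20.

178.20 dollars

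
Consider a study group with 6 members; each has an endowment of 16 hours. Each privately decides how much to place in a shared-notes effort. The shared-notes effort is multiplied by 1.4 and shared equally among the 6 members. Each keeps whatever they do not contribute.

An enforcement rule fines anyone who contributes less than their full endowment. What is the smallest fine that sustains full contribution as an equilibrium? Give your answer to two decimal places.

12.27 hours

Given the others contribute fully, the best deviation is to contribute 0 (any partial contribution still incurs the fine and gives up units whose private return 0.2333 is below 1).
Deviating from 16 to 0 saves 16 hours but forfeits the deviator's share of the drop in the shared-notes effort: 1.4/6 × 16 = 3.73.
So the deviation gain is 16 − 3.73 = 12.27, and the fine must be at least 12.27 hours to wipe it out.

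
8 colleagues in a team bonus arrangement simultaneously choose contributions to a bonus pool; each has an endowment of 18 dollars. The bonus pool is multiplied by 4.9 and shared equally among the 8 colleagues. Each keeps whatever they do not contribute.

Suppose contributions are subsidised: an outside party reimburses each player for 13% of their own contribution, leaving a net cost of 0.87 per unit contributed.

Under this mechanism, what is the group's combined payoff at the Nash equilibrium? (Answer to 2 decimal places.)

144.00 dollars

Even with the mechanism, each unit contributed returns only (4.9/8) / 0.87 = 0.7040 per unit of net cost, so contributing nothing is still dominant.
At the Nash equilibrium no one contributes; group total payoff = 8 × 18 = 144.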